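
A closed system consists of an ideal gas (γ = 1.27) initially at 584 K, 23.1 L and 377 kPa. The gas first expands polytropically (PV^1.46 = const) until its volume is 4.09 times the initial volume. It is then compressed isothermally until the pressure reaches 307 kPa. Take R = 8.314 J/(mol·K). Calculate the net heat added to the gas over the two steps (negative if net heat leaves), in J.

n = P₁V₁/(RT₁) = 377×23.1/(8.314×584) = 1.79 mol.
Step 1 — Polytropic n=1.46: T₂ = T₁(V₁/V₂)^(n−1) = 584×(0.244)^0.46 = 306 K; P₂ = P₁(V₁/V₂)^n = 48.2 kPa.
W = (P₁V₁−P₂V₂)/(n−1) = (377×23.1−48.2×94.5)/0.46 = 9030 J.
ΔU = nCvΔT = 1.79×30.8×(306−584) = -15400 J.
Q = ΔU + W = -6350 J.
State after step 1: P = 48.2 kPa, V = 94.5 L, T = 306 K.
Step 2 — Isothermal: T stays 306 K; PV = const ⇒ V₂ = 14.8 L, P₂ = 307 kPa.
ΔU = 0 (ideal gas, T constant).
W = nRT ln(V₂/V₁) = 1.79×8.314×306×ln(0.157) = -8430 J.
Q = ΔU + W = -8430 J.
Net over both steps: W = 595 J, Q = -14800 J, ΔU = -15400 J.

-14800 J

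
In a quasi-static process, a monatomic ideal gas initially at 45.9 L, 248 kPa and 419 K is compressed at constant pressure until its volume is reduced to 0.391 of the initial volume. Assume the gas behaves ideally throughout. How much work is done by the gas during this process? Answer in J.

-6930 J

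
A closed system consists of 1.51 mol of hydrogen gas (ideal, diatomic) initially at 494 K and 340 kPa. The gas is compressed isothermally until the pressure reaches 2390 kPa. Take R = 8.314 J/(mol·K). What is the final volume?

V₁ = nRT₁/P₁ = 1.51×8.314×494/340 = 18.2 L.
Isothermal: T stays 494 K; PV = const ⇒ V₂ = 2.59 L, P₂ = 2390 kPa.

2.59 L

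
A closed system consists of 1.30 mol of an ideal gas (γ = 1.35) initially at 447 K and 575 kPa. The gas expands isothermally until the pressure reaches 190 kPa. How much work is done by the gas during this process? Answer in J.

V₁ = nRT₁/P₁ = 1.30×8.314×447/575 = 8.40 L.
Isothermal: T stays 447 K; PV = const ⇒ V₂ = 25.4 L, P₂ = 190 kPa.
W = nRT ln(V₂/V₁) = 1.30×8.314×447×ln(3.03) = 5350 J.

5350 J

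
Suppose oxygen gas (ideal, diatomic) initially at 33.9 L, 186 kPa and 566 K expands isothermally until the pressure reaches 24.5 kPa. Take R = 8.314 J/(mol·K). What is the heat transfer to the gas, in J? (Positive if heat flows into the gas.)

12800 J

n = P₁V₁/(RT₁) = 186×33.9/(8.314×566) = 1.34 mol.
Isothermal: T stays 566 K; PV = const ⇒ V₂ = 257 L, P₂ = 24.5 kPa.
ΔU = 0 (ideal gas, T constant).
W = nRT ln(V₂/V₁) = 1.34×8.314×566×ln(7.59) = 12800 J.
Q = ΔU + W = 12800 J.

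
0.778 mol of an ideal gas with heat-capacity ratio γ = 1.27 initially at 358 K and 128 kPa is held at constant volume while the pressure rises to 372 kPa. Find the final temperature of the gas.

1040 K

V₁ = nRT₁/P₁ = 0.778×8.314×358/128 = 18.1 L.
Isochoric: V stays 18.1 L; P/T = const ⇒ T₂ = 1040 K, P₂ = 372 kPa.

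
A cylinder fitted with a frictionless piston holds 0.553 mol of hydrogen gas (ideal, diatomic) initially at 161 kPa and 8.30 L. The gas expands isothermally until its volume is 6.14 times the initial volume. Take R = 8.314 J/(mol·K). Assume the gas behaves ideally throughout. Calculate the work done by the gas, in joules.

2430 J

T₁ = P₁V₁/(nR) = 161×8.30/(0.553×8.314) = 291 K.
Isothermal: T stays 291 K; PV = const ⇒ V₂ = 51.0 L, P₂ = 26.2 kPa.
W = nRT ln(V₂/V₁) = 0.553×8.314×291×ln(6.14) = 2430 J.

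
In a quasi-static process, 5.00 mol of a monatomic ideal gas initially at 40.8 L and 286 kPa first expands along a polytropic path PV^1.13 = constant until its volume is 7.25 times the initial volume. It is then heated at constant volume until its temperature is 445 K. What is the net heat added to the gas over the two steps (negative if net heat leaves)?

30600 J

T₁ = P₁V₁/(nR) = 286×40.8/(5.00×8.314) = 281 K.
Step 1 — Polytropic n=1.13: T₂ = T₁(V₁/V₂)^(n−1) = 281×(0.138)^0.13 = 217 K; P₂ = P₁(V₁/V₂)^n = 30.5 kPa.
W = (P₁V₁−P₂V₂)/(n−1) = (286×40.8−30.5×296)/0.13 = 20400 J.
ΔU = nCvΔT = 5.00×12.5×(217−281) = -3970 J.
Q = ΔU + W = 16400 J.
State after step 1: P = 30.5 kPa, V = 296 L, T = 217 K.
Step 2 — Isochoric: V stays 296 L; P/T = const ⇒ T₂ = 445 K, P₂ = 62.5 kPa.
W = 0 (no volume change).
ΔU = nCvΔT = 5.00×12.5×(445−217) = 14200 J.
Q = ΔU = 14200 J.
Net over both steps: W = 20400 J, Q = 30600 J, ΔU = 10200 J.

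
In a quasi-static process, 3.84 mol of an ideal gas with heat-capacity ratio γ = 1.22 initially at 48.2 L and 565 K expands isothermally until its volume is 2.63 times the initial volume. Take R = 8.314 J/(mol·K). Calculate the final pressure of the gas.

P₁ = nRT₁/V₁ = 3.84×8.314×565/48.2 = 374 kPa.
Isothermal: T stays 565 K; PV = const ⇒ V₂ = 127 L, P₂ = 142 kPa.

142 kPa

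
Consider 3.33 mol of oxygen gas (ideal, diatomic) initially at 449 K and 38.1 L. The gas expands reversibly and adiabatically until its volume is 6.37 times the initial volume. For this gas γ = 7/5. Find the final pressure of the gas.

P₁ = nRT₁/V₁ = 3.33×8.314×449/38.1 = 326 kPa.
Adiabatic: TV^(γ−1) = const ⇒ T₂ = 449×(0.157)^0.400 = 214 K; PV^γ = const ⇒ P₂ = 24.4 kPa.

24.4 kPa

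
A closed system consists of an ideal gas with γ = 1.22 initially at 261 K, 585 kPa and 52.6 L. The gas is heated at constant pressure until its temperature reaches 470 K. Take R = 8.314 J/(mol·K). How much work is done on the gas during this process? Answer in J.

-24600 J

n = P₁V₁/(RT₁) = 585×52.6/(8.314×261) = 14.2 mol.
Isobaric: P stays 585 kPa; V/T = const ⇒ T₂ = 470 K, V₂ = 94.7 L.
W = PΔV = 585×(94.7−52.6) kPa·L = 24600 J.
Work done on the gas = −W_by = -24600 J.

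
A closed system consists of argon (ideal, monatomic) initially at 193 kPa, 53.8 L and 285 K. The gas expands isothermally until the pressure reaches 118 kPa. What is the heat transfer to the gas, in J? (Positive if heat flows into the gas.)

n = P₁V₁/(RT₁) = 193×53.8/(8.314×285) = 4.38 mol.
Isothermal: T stays 285 K; PV = const ⇒ V₂ = 88.0 L, P₂ = 118 kPa.
ΔU = 0 (ideal gas, T constant).
W = nRT ln(V₂/V₁) = 4.38×8.314×285×ln(1.64) = 5110 J.
Q = ΔU + W = 5110 J.

5110 J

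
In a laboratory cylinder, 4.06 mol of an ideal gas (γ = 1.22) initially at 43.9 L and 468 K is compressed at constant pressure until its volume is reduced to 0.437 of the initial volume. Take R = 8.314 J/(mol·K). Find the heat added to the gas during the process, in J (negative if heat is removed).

P₁ = nRT₁/V₁ = 4.06×8.314×468/43.9 = 360 kPa.
Isobaric: P stays 360 kPa; V/T = const ⇒ T₂ = 205 K, V₂ = 19.2 L.
W = PΔV = 360×(19.2−43.9) kPa·L = -8890 J.
ΔU = nCvΔT = 4.06×37.8×(205−468) = -40400 J.
Q = ΔU + W = nCpΔT = -49300 J.

-49300 J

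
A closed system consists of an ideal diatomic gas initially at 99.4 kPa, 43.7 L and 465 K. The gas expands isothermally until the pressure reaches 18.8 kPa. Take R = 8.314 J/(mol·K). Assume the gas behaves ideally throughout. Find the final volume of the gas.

Isothermal: T stays 465 K; PV = const ⇒ V₂ = 231 L, P₂ = 18.8 kPa.

231 L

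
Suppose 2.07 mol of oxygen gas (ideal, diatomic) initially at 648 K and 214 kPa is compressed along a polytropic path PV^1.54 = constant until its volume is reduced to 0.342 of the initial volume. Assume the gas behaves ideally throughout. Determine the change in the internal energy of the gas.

21900 J

V₁ = nRT₁/P₁ = 2.07×8.314×648/214 = 52.1 L.
Polytropic n=1.54: T₂ = T₁(V₁/V₂)^(n−1) = 648×(2.92)^0.54 = 1160 K; P₂ = P₁(V₁/V₂)^n = 1120 kPa.
For an ideal gas ΔU = nCvΔT with Cv = (5/2)R = 20.8 J/(mol·K).
ΔU = 2.07×20.8×(1160−648) = 21900 J.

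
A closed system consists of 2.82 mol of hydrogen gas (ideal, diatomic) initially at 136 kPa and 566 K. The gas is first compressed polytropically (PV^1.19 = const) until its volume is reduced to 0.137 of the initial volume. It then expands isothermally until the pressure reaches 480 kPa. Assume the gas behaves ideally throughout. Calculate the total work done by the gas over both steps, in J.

V₁ = nRT₁/P₁ = 2.82×8.314×566/136 = 97.6 L.
Step 1 — Polytropic n=1.19: T₂ = T₁(V₁/V₂)^(n−1) = 566×(7.30)^0.19 = 826 K; P₂ = P₁(V₁/V₂)^n = 1450 kPa.
W = (P₁V₁−P₂V₂)/(n−1) = (136×97.6−1450×13.4)/0.19 = -32100 J.
ΔU = nCvΔT = 2.82×20.8×(826−566) = 15200 J.
Q = ΔU + W = -16800 J.
State after step 1: P = 1450 kPa, V = 13.4 L, T = 826 K.
Step 2 — Isothermal: T stays 826 K; PV = const ⇒ V₂ = 40.3 L, P₂ = 480 kPa.
ΔU = 0 (ideal gas, T constant).
W = nRT ln(V₂/V₁) = 2.82×8.314×826×ln(3.02) = 21400 J.
Q = ΔU + W = 21400 J.
Net over both steps: W = -10700 J, Q = 4550 J, ΔU = 15200 J.

-10700 J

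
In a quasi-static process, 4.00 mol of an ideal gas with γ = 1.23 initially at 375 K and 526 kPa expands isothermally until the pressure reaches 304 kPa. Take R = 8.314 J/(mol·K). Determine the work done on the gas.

V₁ = nRT₁/P₁ = 4.00×8.314×375/526 = 23.7 L.
Isothermal: T stays 375 K; PV = const ⇒ V₂ = 41.0 L, P₂ = 304 kPa.
W = nRT ln(V₂/V₁) = 4.00×8.314×375×ln(1.73) = 6840 J.
Work done on the gas = −W_by = -6840 J.

-6840 J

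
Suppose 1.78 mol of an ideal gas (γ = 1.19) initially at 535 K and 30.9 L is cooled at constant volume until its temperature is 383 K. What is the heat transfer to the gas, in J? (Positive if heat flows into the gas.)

-11800 J

P₁ = nRT₁/V₁ = 1.78×8.314×535/30.9 = 256 kPa.
Isochoric: V stays 30.9 L; P/T = const ⇒ T₂ = 383 K, P₂ = 183 kPa.
W = 0 (no volume change).
ΔU = nCvΔT = 1.78×43.8×(383−535) = -11800 J.
Q = ΔU = -11800 J.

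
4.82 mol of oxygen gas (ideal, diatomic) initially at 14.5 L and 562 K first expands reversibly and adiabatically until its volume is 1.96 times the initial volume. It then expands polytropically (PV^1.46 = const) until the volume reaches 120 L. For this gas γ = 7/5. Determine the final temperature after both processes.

P₁ = nRT₁/V₁ = 4.82×8.314×562/14.5 = 1550 kPa.
Step 1 — Adiabatic: TV^(γ−1) = const ⇒ T₂ = 562×(0.510)^0.400 = 429 K; PV^γ = const ⇒ P₂ = 605 kPa.
ΔU = nCvΔT = 4.82×20.8×(429−562) = -13300 J.
Q = 0 for an adiabatic process, so W = −ΔU = 13300 J.
State after step 1: P = 605 kPa, V = 28.4 L, T = 429 K.
Step 2 — Polytropic n=1.46: T₂ = T₁(V₁/V₂)^(n−1) = 429×(0.237)^0.46 = 221 K; P₂ = P₁(V₁/V₂)^n = 73.9 kPa.
W = (P₁V₁−P₂V₂)/(n−1) = (605×28.4−73.9×120)/0.46 = 18100 J.
ΔU = nCvΔT = 4.82×20.8×(221−429) = -20800 J.
Q = ΔU + W = -2720 J.
Net over both steps: W = 31400 J, Q = -2720 J, ΔU = -34100 J.

221 K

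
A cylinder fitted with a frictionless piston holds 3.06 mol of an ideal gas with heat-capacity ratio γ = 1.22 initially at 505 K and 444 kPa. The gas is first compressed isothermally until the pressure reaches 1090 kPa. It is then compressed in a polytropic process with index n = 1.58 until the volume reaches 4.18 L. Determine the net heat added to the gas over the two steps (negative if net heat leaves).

V₁ = nRT₁/P₁ = 3.06×8.314×505/444 = 28.9 L.
Step 1 — Isothermal: T stays 505 K; PV = const ⇒ V₂ = 11.8 L, P₂ = 1090 kPa.
ΔU = 0 (ideal gas, T constant).
W = nRT ln(V₂/V₁) = 3.06×8.314×505×ln(0.407) = -11500 J.
Q = ΔU + W = -11500 J.
State after step 1: P = 1090 kPa, V = 11.8 L, T = 505 K.
Step 2 — Polytropic n=1.58: T₂ = T₁(V₁/V₂)^(n−1) = 505×(2.82)^0.58 = 921 K; P₂ = P₁(V₁/V₂)^n = 5610 kPa.
W = (P₁V₁−P₂V₂)/(n−1) = (1090×11.8−5610×4.18)/0.58 = -18300 J.
ΔU = nCvΔT = 3.06×37.8×(921−505) = 48100 J.
Q = ΔU + W = 29900 J.
Net over both steps: W = -29800 J, Q = 18300 J, ΔU = 48100 J.

18300 J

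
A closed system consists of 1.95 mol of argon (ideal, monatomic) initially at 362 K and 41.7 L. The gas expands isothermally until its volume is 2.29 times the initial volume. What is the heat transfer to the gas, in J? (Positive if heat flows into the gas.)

4860 J

P₁ = nRT₁/V₁ = 1.95×8.314×362/41.7 = 141 kPa.
Isothermal: T stays 362 K; PV = const ⇒ V₂ = 95.5 L, P₂ = 61.5 kPa.
ΔU = 0 (ideal gas, T constant).
W = nRT ln(V₂/V₁) = 1.95×8.314×362×ln(2.29) = 4860 J.
Q = ΔU + W = 4860 J.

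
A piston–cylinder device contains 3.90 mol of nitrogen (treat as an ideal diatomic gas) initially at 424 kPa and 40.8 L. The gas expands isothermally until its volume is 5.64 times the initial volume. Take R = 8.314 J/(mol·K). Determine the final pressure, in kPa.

75.2 kPa

T₁ = P₁V₁/(nR) = 424×40.8/(3.90×8.314) = 534 K.
Isothermal: T stays 534 K; PV = const ⇒ V₂ = 230 L, P₂ = 75.2 kPa.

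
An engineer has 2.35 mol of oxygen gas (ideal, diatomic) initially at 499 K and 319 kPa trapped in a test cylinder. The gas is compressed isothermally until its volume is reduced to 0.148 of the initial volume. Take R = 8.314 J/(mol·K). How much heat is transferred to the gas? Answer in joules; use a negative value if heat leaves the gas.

-18600 J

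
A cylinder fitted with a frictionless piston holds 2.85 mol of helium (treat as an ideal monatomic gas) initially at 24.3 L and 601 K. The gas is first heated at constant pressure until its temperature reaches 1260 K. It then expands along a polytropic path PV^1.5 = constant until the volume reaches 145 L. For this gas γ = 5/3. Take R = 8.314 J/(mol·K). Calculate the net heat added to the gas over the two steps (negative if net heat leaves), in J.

45100 J

P₁ = nRT₁/V₁ = 2.85×8.314×601/24.3 = 586 kPa.
Step 1 — Isobaric: P stays 586 kPa; V/T = const ⇒ T₂ = 1260 K, V₂ = 50.9 L.
W = PΔV = 586×(50.9−24.3) kPa·L = 15600 J.
ΔU = nCvΔT = 2.85×12.5×(1260−601) = 23400 J.
Q = ΔU + W = nCpΔT = 39000 J.
State after step 1: P = 586 kPa, V = 50.9 L, T = 1260 K.
Step 2 — Polytropic n=1.5: T₂ = T₁(V₁/V₂)^(n−1) = 1260×(0.351)^0.50 = 747 K; P₂ = P₁(V₁/V₂)^n = 122 kPa.
W = (P₁V₁−P₂V₂)/(n−1) = (586×50.9−122×145)/0.50 = 24300 J.
ΔU = nCvΔT = 2.85×12.5×(747−1260) = -18200 J.
Q = ΔU + W = 6080 J.
Net over both steps: W = 39900 J, Q = 45100 J, ΔU = 5180 J.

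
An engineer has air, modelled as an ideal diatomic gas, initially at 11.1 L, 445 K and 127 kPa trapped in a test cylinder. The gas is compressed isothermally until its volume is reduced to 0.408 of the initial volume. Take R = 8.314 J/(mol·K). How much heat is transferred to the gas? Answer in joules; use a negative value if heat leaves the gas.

n = P₁V₁/(RT₁) = 127×11.1/(8.314×445) = 0.381 mol.
Isothermal: T stays 445 K; PV = const ⇒ V₂ = 4.53 L, P₂ = 311 kPa.
ΔU = 0 (ideal gas, T constant).
W = nRT ln(V₂/V₁) = 0.381×8.314×445×ln(0.408) = -1260 J.
Q = ΔU + W = -1260 J.

-1260 J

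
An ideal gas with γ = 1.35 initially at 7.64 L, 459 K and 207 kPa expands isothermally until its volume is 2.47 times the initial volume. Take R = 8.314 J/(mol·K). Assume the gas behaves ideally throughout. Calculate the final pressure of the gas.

83.8 kPa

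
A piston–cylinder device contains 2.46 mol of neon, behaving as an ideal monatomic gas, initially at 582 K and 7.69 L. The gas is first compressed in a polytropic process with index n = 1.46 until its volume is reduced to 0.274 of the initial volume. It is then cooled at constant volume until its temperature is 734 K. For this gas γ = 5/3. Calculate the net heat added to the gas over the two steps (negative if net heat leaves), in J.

P₁ = nRT₁/V₁ = 2.46×8.314×582/7.69 = 1550 kPa.
Step 1 — Polytropic n=1.46: T₂ = T₁(V₁/V₂)^(n−1) = 582×(3.65)^0.46 = 1060 K; P₂ = P₁(V₁/V₂)^n = 10200 kPa.
W = (P₁V₁−P₂V₂)/(n−1) = (1550×7.69−10200×2.11)/0.46 = -21100 J.
ΔU = nCvΔT = 2.46×12.5×(1060−582) = 14500 J.
Q = ΔU + W = -6530 J.
State after step 1: P = 10200 kPa, V = 2.11 L, T = 1060 K.
Step 2 — Isochoric: V stays 2.11 L; P/T = const ⇒ T₂ = 734 K, P₂ = 7120 kPa.
W = 0 (no volume change).
ΔU = nCvΔT = 2.46×12.5×(734−1060) = -9870 J.
Q = ΔU = -9870 J.
Net over both steps: W = -21100 J, Q = -16400 J, ΔU = 4660 J.

-16400 J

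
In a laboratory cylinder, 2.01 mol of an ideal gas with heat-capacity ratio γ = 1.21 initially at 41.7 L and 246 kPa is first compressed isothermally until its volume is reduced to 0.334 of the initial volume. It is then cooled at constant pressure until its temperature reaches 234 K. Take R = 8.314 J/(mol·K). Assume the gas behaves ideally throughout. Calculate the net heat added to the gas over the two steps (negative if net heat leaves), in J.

-47800 J

T₁ = P₁V₁/(nR) = 246×41.7/(2.01×8.314) = 614 K.
Step 1 — Isothermal: T stays 614 K; PV = const ⇒ V₂ = 13.9 L, P₂ = 737 kPa.
ΔU = 0 (ideal gas, T constant).
W = nRT ln(V₂/V₁) = 2.01×8.314×614×ln(0.334) = -11200 J.
Q = ΔU + W = -11200 J.
State after step 1: P = 737 kPa, V = 13.9 L, T = 614 K.
Step 2 — Isobaric: P stays 737 kPa; V/T = const ⇒ T₂ = 234 K, V₂ = 5.31 L.
W = PΔV = 737×(5.31−13.9) kPa·L = -6350 J.
ΔU = nCvΔT = 2.01×39.6×(234−614) = -30200 J.
Q = ΔU + W = nCpΔT = -36600 J.
Net over both steps: W = -17600 J, Q = -47800 J, ΔU = -30200 J.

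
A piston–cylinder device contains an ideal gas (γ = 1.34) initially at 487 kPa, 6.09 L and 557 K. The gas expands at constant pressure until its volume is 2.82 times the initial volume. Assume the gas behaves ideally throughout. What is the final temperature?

1570 K

Isobaric: P stays 487 kPa; V/T = const ⇒ T₂ = 1570 K, V₂ = 17.2 L.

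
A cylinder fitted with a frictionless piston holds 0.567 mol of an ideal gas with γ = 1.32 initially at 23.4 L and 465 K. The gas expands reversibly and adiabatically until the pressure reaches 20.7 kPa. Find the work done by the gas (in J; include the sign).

P₁ = nRT₁/V₁ = 0.567×8.314×465/23.4 = 93.7 kPa.
Adiabatic: T₂/T₁ = (P₂/P₁)^((γ−1)/γ) ⇒ T₂ = 465×(0.221)^0.242 = 322 K; V₂ = 73.4 L.
ΔU = nCvΔT = 0.567×26.0×(322−465) = -2100 J.
Q = 0 for an adiabatic process, so W = −ΔU = 2100 J.

2100 J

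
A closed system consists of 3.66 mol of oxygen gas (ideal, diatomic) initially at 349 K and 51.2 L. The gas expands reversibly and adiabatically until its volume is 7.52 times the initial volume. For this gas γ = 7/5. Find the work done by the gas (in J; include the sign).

P₁ = nRT₁/V₁ = 3.66×8.314×349/51.2 = 207 kPa.
Adiabatic: TV^(γ−1) = const ⇒ T₂ = 349×(0.133)^0.400 = 156 K; PV^γ = const ⇒ P₂ = 12.3 kPa.
ΔU = nCvΔT = 3.66×20.8×(156−349) = -14700 J.
Q = 0 for an adiabatic process, so W = −ΔU = 14700 J.

14700 J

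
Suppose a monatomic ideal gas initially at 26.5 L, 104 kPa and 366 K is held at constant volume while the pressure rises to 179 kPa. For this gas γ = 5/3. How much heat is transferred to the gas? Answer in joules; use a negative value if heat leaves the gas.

n = P₁V₁/(RT₁) = 104×26.5/(8.314×366) = 0.906 mol.
Isochoric: V stays 26.5 L; P/T = const ⇒ T₂ = 630 K, P₂ = 179 kPa.
W = 0 (no volume change).
ΔU = nCvΔT = 0.906×12.5×(630−366) = 2980 J.
Q = ΔU = 2980 J.

2980 J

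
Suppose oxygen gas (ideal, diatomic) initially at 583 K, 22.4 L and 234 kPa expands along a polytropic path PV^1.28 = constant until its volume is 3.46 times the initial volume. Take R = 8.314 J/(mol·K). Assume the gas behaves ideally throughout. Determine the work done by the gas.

5500 J

n = P₁V₁/(RT₁) = 234×22.4/(8.314×583) = 1.08 mol.
Polytropic n=1.28: T₂ = T₁(V₁/V₂)^(n−1) = 583×(0.289)^0.28 = 412 K; P₂ = P₁(V₁/V₂)^n = 47.8 kPa.
W = (P₁V₁−P₂V₂)/(n−1) = (234×22.4−47.8×77.5)/0.28 = 5500 J.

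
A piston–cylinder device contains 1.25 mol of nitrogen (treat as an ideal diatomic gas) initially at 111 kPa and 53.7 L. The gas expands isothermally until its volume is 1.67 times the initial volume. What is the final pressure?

T₁ = P₁V₁/(nR) = 111×53.7/(1.25×8.314) = 574 K.
Isothermal: T stays 574 K; PV = const ⇒ V₂ = 89.7 L, P₂ = 66.5 kPa.

66.5 kPa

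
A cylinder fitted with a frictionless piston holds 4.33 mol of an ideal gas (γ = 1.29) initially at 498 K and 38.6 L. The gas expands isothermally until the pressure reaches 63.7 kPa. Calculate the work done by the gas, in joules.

P₁ = nRT₁/V₁ = 4.33×8.314×498/38.6 = 464 kPa.
Isothermal: T stays 498 K; PV = const ⇒ V₂ = 281 L, P₂ = 63.7 kPa.
W = nRT ln(V₂/V₁) = 4.33×8.314×498×ln(7.29) = 35600 J.

35600 J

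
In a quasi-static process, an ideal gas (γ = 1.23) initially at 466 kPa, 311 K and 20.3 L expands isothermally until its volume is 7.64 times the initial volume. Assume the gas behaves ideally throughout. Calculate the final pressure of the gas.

61.0 kPa

Isothermal: T stays 311 K; PV = const ⇒ V₂ = 155 L, P₂ = 61.0 kPa.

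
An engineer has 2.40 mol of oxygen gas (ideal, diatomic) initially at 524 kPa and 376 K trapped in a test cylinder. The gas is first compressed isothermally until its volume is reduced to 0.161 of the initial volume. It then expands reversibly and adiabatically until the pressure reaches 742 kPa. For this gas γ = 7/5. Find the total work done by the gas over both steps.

-7240 J

V₁ = nRT₁/P₁ = 2.40×8.314×376/524 = 14.3 L.
Step 1 — Isothermal: T stays 376 K; PV = const ⇒ V₂ = 2.31 L, P₂ = 3250 kPa.
ΔU = 0 (ideal gas, T constant).
W = nRT ln(V₂/V₁) = 2.40×8.314×376×ln(0.161) = -13700 J.
Q = ΔU + W = -13700 J.
State after step 1: P = 3250 kPa, V = 2.31 L, T = 376 K.
Step 2 — Adiabatic: T₂/T₁ = (P₂/P₁)^((γ−1)/γ) ⇒ T₂ = 376×(0.228)^0.286 = 246 K; V₂ = 6.63 L.
ΔU = nCvΔT = 2.40×20.8×(246−376) = -6460 J.
Q = 0 for an adiabatic process, so W = −ΔU = 6460 J.
Net over both steps: W = -7240 J, Q = -13700 J, ΔU = -6460 J.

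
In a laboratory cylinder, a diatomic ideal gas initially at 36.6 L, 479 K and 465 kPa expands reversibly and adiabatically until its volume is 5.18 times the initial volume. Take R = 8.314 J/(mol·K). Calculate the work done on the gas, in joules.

n = P₁V₁/(RT₁) = 465×36.6/(8.314×479) = 4.27 mol.
Adiabatic: TV^(γ−1) = const ⇒ T₂ = 479×(0.193)^0.400 = 248 K; PV^γ = const ⇒ P₂ = 46.5 kPa.
ΔU = nCvΔT = 4.27×20.8×(248−479) = -20500 J.
Q = 0 for an adiabatic process, so W = −ΔU = 20500 J.
Work done on the gas = −W_by = -20500 J.

-20500 J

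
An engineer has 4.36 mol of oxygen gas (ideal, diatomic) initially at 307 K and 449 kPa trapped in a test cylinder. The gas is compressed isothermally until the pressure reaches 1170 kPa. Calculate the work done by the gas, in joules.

V₁ = nRT₁/P₁ = 4.36×8.314×307/449 = 24.8 L.
Isothermal: T stays 307 K; PV = const ⇒ V₂ = 9.51 L, P₂ = 1170 kPa.
W = nRT ln(V₂/V₁) = 4.36×8.314×307×ln(0.384) = -10700 J.

-10700 J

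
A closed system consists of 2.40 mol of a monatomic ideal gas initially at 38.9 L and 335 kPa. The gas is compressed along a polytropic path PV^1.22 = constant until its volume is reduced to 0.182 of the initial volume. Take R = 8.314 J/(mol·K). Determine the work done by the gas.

-26900 J

T₁ = P₁V₁/(nR) = 335×38.9/(2.40×8.314) = 653 K.
Polytropic n=1.22: T₂ = T₁(V₁/V₂)^(n−1) = 653×(5.49)^0.22 = 950 K; P₂ = P₁(V₁/V₂)^n = 2680 kPa.
W = (P₁V₁−P₂V₂)/(n−1) = (335×38.9−2680×7.08)/0.22 = -26900 J.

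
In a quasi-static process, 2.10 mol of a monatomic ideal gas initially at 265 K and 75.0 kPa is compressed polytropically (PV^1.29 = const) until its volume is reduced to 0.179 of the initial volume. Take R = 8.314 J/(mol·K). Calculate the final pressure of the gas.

V₁ = nRT₁/P₁ = 2.10×8.314×265/75.0 = 61.7 L.
Polytropic n=1.29: T₂ = T₁(V₁/V₂)^(n−1) = 265×(5.59)^0.29 = 436 K; P₂ = P₁(V₁/V₂)^n = 690 kPa.

690 kPa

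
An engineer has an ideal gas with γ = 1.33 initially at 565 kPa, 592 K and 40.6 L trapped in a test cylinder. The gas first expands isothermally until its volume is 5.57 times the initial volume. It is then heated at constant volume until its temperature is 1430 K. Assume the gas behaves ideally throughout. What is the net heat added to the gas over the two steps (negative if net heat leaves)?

n = P₁V₁/(RT₁) = 565×40.6/(8.314×592) = 4.66 mol.
Step 1 — Isothermal: T stays 592 K; PV = const ⇒ V₂ = 226 L, P₂ = 101 kPa.
ΔU = 0 (ideal gas, T constant).
W = nRT ln(V₂/V₁) = 4.66×8.314×592×ln(5.57) = 39400 J.
Q = ΔU + W = 39400 J.
State after step 1: P = 101 kPa, V = 226 L, T = 592 K.
Step 2 — Isochoric: V stays 226 L; P/T = const ⇒ T₂ = 1430 K, P₂ = 245 kPa.
W = 0 (no volume change).
ΔU = nCvΔT = 4.66×25.2×(1430−592) = 98400 J.
Q = ΔU = 98400 J.
Net over both steps: W = 39400 J, Q = 138000 J, ΔU = 98400 J.

138000 J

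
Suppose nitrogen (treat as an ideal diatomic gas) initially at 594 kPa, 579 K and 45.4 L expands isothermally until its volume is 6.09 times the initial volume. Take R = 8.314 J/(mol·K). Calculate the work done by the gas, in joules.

n = P₁V₁/(RT₁) = 594×45.4/(8.314×579) = 5.60 mol.
Isothermal: T stays 579 K; PV = const ⇒ V₂ = 276 L, P₂ = 97.5 kPa.
W = nRT ln(V₂/V₁) = 5.60×8.314×579×ln(6.09) = 48700 J.

48700 J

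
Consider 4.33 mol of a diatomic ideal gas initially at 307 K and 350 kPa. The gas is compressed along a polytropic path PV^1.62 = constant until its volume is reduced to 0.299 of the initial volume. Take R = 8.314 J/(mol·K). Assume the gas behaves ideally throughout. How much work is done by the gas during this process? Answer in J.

-19900 J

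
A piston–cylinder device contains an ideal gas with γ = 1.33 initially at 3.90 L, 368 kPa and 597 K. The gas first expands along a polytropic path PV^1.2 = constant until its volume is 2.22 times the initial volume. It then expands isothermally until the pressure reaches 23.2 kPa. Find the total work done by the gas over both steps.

n = P₁V₁/(RT₁) = 368×3.90/(8.314×597) = 0.289 mol.
Step 1 — Polytropic n=1.2: T₂ = T₁(V₁/V₂)^(n−1) = 597×(0.450)^0.20 = 509 K; P₂ = P₁(V₁/V₂)^n = 141 kPa.
W = (P₁V₁−P₂V₂)/(n−1) = (368×3.90−141×8.66)/0.20 = 1060 J.
ΔU = nCvΔT = 0.289×25.2×(509−597) = -641 J.
Q = ΔU + W = 417 J.
State after step 1: P = 141 kPa, V = 8.66 L, T = 509 K.
Step 2 — Isothermal: T stays 509 K; PV = const ⇒ V₂ = 52.7 L, P₂ = 23.2 kPa.
ΔU = 0 (ideal gas, T constant).
W = nRT ln(V₂/V₁) = 0.289×8.314×509×ln(6.09) = 2210 J.
Q = ΔU + W = 2210 J.
Net over both steps: W = 3270 J, Q = 2630 J, ΔU = -641 J.

3270 J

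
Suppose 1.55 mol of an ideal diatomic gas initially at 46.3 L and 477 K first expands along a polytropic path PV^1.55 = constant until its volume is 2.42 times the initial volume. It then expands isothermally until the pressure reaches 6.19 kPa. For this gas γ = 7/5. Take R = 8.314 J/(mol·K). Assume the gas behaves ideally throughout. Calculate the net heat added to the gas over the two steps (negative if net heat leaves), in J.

P₁ = nRT₁/V₁ = 1.55×8.314×477/46.3 = 133 kPa.
Step 1 — Polytropic n=1.55: T₂ = T₁(V₁/V₂)^(n−1) = 477×(0.413)^0.55 = 293 K; P₂ = P₁(V₁/V₂)^n = 33.7 kPa.
W = (P₁V₁−P₂V₂)/(n−1) = (133×46.3−33.7×112)/0.55 = 4300 J.
ΔU = nCvΔT = 1.55×20.8×(293−477) = -5920 J.
Q = ΔU + W = -1610 J.
State after step 1: P = 33.7 kPa, V = 112 L, T = 293 K.
Step 2 — Isothermal: T stays 293 K; PV = const ⇒ V₂ = 611 L, P₂ = 6.19 kPa.
ΔU = 0 (ideal gas, T constant).
W = nRT ln(V₂/V₁) = 1.55×8.314×293×ln(5.45) = 6410 J.
Q = ΔU + W = 6410 J.
Net over both steps: W = 10700 J, Q = 4800 J, ΔU = -5920 J.

4800 J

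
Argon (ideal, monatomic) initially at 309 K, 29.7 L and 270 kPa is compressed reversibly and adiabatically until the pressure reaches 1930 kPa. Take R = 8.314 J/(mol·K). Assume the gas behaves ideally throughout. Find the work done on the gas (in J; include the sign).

14400 J

n = P₁V₁/(RT₁) = 270×29.7/(8.314×309) = 3.12 mol.
Adiabatic: T₂/T₁ = (P₂/P₁)^((γ−1)/γ) ⇒ T₂ = 309×(7.15)^0.400 = 679 K; V₂ = 9.13 L.
ΔU = nCvΔT = 3.12×12.5×(679−309) = 14400 J.
Q = 0 for an adiabatic process, so W = −ΔU = -14400 J.
Work done on the gas = −W_by = 14400 J.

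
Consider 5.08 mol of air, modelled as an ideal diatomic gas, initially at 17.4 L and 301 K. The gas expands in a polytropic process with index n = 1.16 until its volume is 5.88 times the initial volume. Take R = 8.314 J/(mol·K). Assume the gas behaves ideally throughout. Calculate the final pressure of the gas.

93.6 kPa

P₁ = nRT₁/V₁ = 5.08×8.314×301/17.4 = 731 kPa.
Polytropic n=1.16: T₂ = T₁(V₁/V₂)^(n−1) = 301×(0.170)^0.16 = 227 K; P₂ = P₁(V₁/V₂)^n = 93.6 kPa.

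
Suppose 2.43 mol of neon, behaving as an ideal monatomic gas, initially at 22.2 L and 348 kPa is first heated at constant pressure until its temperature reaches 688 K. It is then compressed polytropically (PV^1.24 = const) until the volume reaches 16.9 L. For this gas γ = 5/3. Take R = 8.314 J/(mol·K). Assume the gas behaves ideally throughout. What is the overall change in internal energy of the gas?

14000 J

T₁ = P₁V₁/(nR) = 348×22.2/(2.43×8.314) = 382 K.
Step 1 — Isobaric: P stays 348 kPa; V/T = const ⇒ T₂ = 688 K, V₂ = 39.9 L.
W = PΔV = 348×(39.9−22.2) kPa·L = 6170 J.
ΔU = nCvΔT = 2.43×12.5×(688−382) = 9260 J.
Q = ΔU + W = nCpΔT = 15400 J.
State after step 1: P = 348 kPa, V = 39.9 L, T = 688 K.
Step 2 — Polytropic n=1.24: T₂ = T₁(V₁/V₂)^(n−1) = 688×(2.36)^0.24 = 846 K; P₂ = P₁(V₁/V₂)^n = 1010 kPa.
W = (P₁V₁−P₂V₂)/(n−1) = (348×39.9−1010×16.9)/0.24 = -13300 J.
ΔU = nCvΔT = 2.43×12.5×(846−688) = 4780 J.
Q = ΔU + W = -8500 J.
Net over both steps: W = -7100 J, Q = 6940 J, ΔU = 14000 J.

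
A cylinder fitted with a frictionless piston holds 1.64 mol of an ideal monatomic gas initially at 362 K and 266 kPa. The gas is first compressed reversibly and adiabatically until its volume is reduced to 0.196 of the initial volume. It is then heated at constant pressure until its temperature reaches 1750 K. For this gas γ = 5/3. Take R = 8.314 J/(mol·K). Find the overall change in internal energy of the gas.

28400 J

V₁ = nRT₁/P₁ = 1.64×8.314×362/266 = 18.6 L.
Step 1 — Adiabatic: TV^(γ−1) = const ⇒ T₂ = 362×(5.10)^0.667 = 1070 K; PV^γ = const ⇒ P₂ = 4020 kPa.
ΔU = nCvΔT = 1.64×12.5×(1070−362) = 14500 J.
Q = 0 for an adiabatic process, so W = −ΔU = -14500 J.
State after step 1: P = 4020 kPa, V = 3.64 L, T = 1070 K.
Step 2 — Isobaric: P stays 4020 kPa; V/T = const ⇒ T₂ = 1750 K, V₂ = 5.93 L.
W = PΔV = 4020×(5.93−3.64) kPa·L = 9230 J.
ΔU = nCvΔT = 1.64×12.5×(1750−1070) = 13800 J.
Q = ΔU + W = nCpΔT = 23100 J.
Net over both steps: W = -5310 J, Q = 23100 J, ΔU = 28400 J.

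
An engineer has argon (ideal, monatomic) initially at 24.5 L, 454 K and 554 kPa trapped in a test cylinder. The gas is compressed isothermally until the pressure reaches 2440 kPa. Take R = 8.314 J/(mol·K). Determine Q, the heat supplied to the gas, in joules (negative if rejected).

n = P₁V₁/(RT₁) = 554×24.5/(8.314×454) = 3.60 mol.
Isothermal: T stays 454 K; PV = const ⇒ V₂ = 5.56 L, P₂ = 2440 kPa.
ΔU = 0 (ideal gas, T constant).
W = nRT ln(V₂/V₁) = 3.60×8.314×454×ln(0.227) = -20100 J.
Q = ΔU + W = -20100 J.

-20100 J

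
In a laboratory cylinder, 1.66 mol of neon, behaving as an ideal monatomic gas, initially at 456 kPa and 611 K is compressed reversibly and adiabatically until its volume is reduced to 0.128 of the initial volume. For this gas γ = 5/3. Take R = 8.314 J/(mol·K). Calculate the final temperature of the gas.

V₁ = nRT₁/P₁ = 1.66×8.314×611/456 = 18.5 L.
Adiabatic: TV^(γ−1) = const ⇒ T₂ = 611×(7.81)^0.667 = 2410 K; PV^γ = const ⇒ P₂ = 14000 kPa.

2410 K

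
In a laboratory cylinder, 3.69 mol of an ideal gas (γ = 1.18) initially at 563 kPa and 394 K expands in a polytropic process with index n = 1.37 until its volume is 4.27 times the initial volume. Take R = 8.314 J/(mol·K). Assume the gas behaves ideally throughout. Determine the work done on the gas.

-13600 J

V₁ = nRT₁/P₁ = 3.69×8.314×394/563 = 21.5 L.
Polytropic n=1.37: T₂ = T₁(V₁/V₂)^(n−1) = 394×(0.234)^0.37 = 230 K; P₂ = P₁(V₁/V₂)^n = 77.1 kPa.
W = (P₁V₁−P₂V₂)/(n−1) = (563×21.5−77.1×91.7)/0.37 = 13600 J.
Work done on the gas = −W_by = -13600 J.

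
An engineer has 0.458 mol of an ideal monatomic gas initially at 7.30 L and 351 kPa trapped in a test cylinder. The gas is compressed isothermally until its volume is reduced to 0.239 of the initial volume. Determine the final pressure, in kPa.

T₁ = P₁V₁/(nR) = 351×7.30/(0.458×8.314) = 673 K.
Isothermal: T stays 673 K; PV = const ⇒ V₂ = 1.74 L, P₂ = 1470 kPa.

1470 kPa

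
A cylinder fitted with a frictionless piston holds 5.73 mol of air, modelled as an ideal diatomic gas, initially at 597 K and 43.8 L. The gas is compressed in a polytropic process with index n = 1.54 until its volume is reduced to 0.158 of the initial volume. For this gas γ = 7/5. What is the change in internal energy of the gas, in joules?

P₁ = nRT₁/V₁ = 5.73×8.314×597/43.8 = 649 kPa.
Polytropic n=1.54: T₂ = T₁(V₁/V₂)^(n−1) = 597×(6.33)^0.54 = 1620 K; P₂ = P₁(V₁/V₂)^n = 11100 kPa.
For an ideal gas ΔU = nCvΔT with Cv = (5/2)R = 20.8 J/(mol·K).
ΔU = 5.73×20.8×(1620−597) = 121000 J.

121000 J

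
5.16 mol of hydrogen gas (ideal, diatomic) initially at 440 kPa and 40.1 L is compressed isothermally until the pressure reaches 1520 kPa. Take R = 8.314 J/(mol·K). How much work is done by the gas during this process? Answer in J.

T₁ = P₁V₁/(nR) = 440×40.1/(5.16×8.314) = 411 K.
Isothermal: T stays 411 K; PV = const ⇒ V₂ = 11.6 L, P₂ = 1520 kPa.
W = nRT ln(V₂/V₁) = 5.16×8.314×411×ln(0.289) = -21900 J.

-21900 J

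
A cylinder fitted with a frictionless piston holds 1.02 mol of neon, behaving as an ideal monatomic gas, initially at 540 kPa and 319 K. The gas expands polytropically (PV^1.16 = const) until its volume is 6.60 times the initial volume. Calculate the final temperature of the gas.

V₁ = nRT₁/P₁ = 1.02×8.314×319/540 = 5.01 L.
Polytropic n=1.16: T₂ = T₁(V₁/V₂)^(n−1) = 319×(0.152)^0.16 = 236 K; P₂ = P₁(V₁/V₂)^n = 60.5 kPa.

236 K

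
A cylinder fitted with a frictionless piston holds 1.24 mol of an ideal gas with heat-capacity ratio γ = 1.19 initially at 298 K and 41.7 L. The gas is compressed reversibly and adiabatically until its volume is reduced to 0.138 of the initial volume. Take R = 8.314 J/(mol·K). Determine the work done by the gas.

-7390 J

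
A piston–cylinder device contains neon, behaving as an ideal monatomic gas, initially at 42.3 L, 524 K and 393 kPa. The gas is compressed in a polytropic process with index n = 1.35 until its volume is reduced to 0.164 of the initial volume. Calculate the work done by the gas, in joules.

n = P₁V₁/(RT₁) = 393×42.3/(8.314×524) = 3.82 mol.
Polytropic n=1.35: T₂ = T₁(V₁/V₂)^(n−1) = 524×(6.10)^0.35 = 987 K; P₂ = P₁(V₁/V₂)^n = 4510 kPa.
W = (P₁V₁−P₂V₂)/(n−1) = (393×42.3−4510×6.94)/0.35 = -41900 J.

-41900 J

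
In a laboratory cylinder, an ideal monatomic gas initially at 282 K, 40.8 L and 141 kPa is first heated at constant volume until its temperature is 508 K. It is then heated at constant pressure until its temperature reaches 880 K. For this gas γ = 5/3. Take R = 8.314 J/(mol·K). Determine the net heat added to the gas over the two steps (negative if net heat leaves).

n = P₁V₁/(RT₁) = 141×40.8/(8.314×282) = 2.45 mol.
Step 1 — Isochoric: V stays 40.8 L; P/T = const ⇒ T₂ = 508 K, P₂ = 254 kPa.
W = 0 (no volume change).
ΔU = nCvΔT = 2.45×12.5×(508−282) = 6920 J.
Q = ΔU = 6920 J.
State after step 1: P = 254 kPa, V = 40.8 L, T = 508 K.
Step 2 — Isobaric: P stays 254 kPa; V/T = const ⇒ T₂ = 880 K, V₂ = 70.7 L.
W = PΔV = 254×(70.7−40.8) kPa·L = 7590 J.
ΔU = nCvΔT = 2.45×12.5×(880−508) = 11400 J.
Q = ΔU + W = nCpΔT = 19000 J.
Net over both steps: W = 7590 J, Q = 25900 J, ΔU = 18300 J.

25900 J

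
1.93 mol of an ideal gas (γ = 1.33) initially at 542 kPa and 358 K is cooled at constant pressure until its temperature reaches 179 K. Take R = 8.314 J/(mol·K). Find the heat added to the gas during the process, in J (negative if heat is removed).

V₁ = nRT₁/P₁ = 1.93×8.314×358/542 = 10.6 L.
Isobaric: P stays 542 kPa; V/T = const ⇒ T₂ = 179 K, V₂ = 5.30 L.
W = PΔV = 542×(5.30−10.6) kPa·L = -2870 J.
ΔU = nCvΔT = 1.93×25.2×(179−358) = -8700 J.
Q = ΔU + W = nCpΔT = -11600 J.

-11600 J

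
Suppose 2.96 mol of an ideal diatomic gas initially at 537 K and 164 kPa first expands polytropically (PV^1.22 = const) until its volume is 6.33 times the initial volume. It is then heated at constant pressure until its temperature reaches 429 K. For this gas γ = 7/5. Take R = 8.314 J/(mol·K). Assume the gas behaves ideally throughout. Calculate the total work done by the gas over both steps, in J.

21800 J

V₁ = nRT₁/P₁ = 2.96×8.314×537/164 = 80.6 L.
Step 1 — Polytropic n=1.22: T₂ = T₁(V₁/V₂)^(n−1) = 537×(0.158)^0.22 = 358 K; P₂ = P₁(V₁/V₂)^n = 17.3 kPa.
W = (P₁V₁−P₂V₂)/(n−1) = (164×80.6−17.3×510)/0.22 = 20000 J.
ΔU = nCvΔT = 2.96×20.8×(358−537) = -11000 J.
Q = ΔU + W = 9020 J.
State after step 1: P = 17.3 kPa, V = 510 L, T = 358 K.
Step 2 — Isobaric: P stays 17.3 kPa; V/T = const ⇒ T₂ = 429 K, V₂ = 612 L.
W = PΔV = 17.3×(612−510) kPa·L = 1750 J.
ΔU = nCvΔT = 2.96×20.8×(429−358) = 4380 J.
Q = ΔU + W = nCpΔT = 6130 J.
Net over both steps: W = 21800 J, Q = 15200 J, ΔU = -6640 J.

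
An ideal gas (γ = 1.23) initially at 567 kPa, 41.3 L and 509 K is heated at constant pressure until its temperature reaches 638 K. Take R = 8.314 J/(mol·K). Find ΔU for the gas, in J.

25800 J

n = P₁V₁/(RT₁) = 567×41.3/(8.314×509) = 5.53 mol.
Isobaric: P stays 567 kPa; V/T = const ⇒ T₂ = 638 K, V₂ = 51.8 L.
For an ideal gas ΔU = nCvΔT with Cv = R/(γ−1) = 36.1 J/(mol·K).
ΔU = 5.53×36.1×(638−509) = 25800 J.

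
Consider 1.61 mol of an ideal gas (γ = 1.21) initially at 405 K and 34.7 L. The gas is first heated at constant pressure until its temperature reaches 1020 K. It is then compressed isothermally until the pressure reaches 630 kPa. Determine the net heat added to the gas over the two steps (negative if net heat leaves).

28400 J

P₁ = nRT₁/V₁ = 1.61×8.314×405/34.7 = 156 kPa.
Step 1 — Isobaric: P stays 156 kPa; V/T = const ⇒ T₂ = 1020 K, V₂ = 87.4 L.
W = PΔV = 156×(87.4−34.7) kPa·L = 8230 J.
ΔU = nCvΔT = 1.61×39.6×(1020−405) = 39200 J.
Q = ΔU + W = nCpΔT = 47400 J.
State after step 1: P = 156 kPa, V = 87.4 L, T = 1020 K.
Step 2 — Isothermal: T stays 1020 K; PV = const ⇒ V₂ = 21.7 L, P₂ = 630 kPa.
ΔU = 0 (ideal gas, T constant).
W = nRT ln(V₂/V₁) = 1.61×8.314×1020×ln(0.248) = -19000 J.
Q = ΔU + W = -19000 J.
Net over both steps: W = -10800 J, Q = 28400 J, ΔU = 39200 J.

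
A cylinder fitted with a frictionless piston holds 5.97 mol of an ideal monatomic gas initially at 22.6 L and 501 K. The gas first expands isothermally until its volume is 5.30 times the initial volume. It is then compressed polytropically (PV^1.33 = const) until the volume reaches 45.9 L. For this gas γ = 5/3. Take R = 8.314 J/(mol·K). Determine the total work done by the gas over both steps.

13400 J

P₁ = nRT₁/V₁ = 5.97×8.314×501/22.6 = 1100 kPa.
Step 1 — Isothermal: T stays 501 K; PV = const ⇒ V₂ = 120 L, P₂ = 208 kPa.
ΔU = 0 (ideal gas, T constant).
W = nRT ln(V₂/V₁) = 5.97×8.314×501×ln(5.30) = 41500 J.
Q = ΔU + W = 41500 J.
State after step 1: P = 208 kPa, V = 120 L, T = 501 K.
Step 2 — Polytropic n=1.33: T₂ = T₁(V₁/V₂)^(n−1) = 501×(2.61)^0.33 = 688 K; P₂ = P₁(V₁/V₂)^n = 743 kPa.
W = (P₁V₁−P₂V₂)/(n−1) = (208×120−743×45.9)/0.33 = -28100 J.
ΔU = nCvΔT = 5.97×12.5×(688−501) = 13900 J.
Q = ΔU + W = -14200 J.
Net over both steps: W = 13400 J, Q = 27300 J, ΔU = 13900 J.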